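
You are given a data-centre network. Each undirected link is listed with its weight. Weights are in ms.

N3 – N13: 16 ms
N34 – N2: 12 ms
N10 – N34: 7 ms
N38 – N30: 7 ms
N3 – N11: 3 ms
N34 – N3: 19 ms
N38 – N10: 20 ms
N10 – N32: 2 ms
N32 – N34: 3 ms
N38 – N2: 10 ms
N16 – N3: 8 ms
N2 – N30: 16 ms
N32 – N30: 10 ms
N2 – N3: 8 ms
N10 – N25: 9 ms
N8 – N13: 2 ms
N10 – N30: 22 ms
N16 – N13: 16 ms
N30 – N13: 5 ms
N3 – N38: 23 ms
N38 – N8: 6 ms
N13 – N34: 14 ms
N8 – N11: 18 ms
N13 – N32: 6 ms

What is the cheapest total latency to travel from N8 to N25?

Shortest distances from N8:
N8: 0
N13: 2  (via N8)
N38: 6  (via N8)
N30: 7  (via N13)
N32: 8  (via N13)
N10: 10  (via N32)
N34: 11  (via N32)
N2: 16  (via N38)
N3: 18  (via N13)
N16: 18  (via N13)
N11: 18  (via N8)
N25: 19  (via N10)
Shortest route: N8 → N13 → N32 → N10 → N25 = 19 ms.

19 ms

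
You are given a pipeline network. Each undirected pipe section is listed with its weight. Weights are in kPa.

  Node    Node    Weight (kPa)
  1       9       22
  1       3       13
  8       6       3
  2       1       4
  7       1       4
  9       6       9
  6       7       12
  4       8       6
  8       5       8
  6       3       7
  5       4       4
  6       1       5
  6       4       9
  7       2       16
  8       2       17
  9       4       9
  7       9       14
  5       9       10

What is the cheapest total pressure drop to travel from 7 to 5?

20 kPa

Compare a few routes:
7 - 1 - 6 - 8 - 5: 4+5+3+8 = 20
7 - 1 - 6 - 4 - 5: 4+5+9+4 = 22
7 - 1 - 6 - 8 - 4 - 5: 4+5+3+6+4 = 22
The minimum is 20 kPa via 7 - 1 - 6 - 8 - 5.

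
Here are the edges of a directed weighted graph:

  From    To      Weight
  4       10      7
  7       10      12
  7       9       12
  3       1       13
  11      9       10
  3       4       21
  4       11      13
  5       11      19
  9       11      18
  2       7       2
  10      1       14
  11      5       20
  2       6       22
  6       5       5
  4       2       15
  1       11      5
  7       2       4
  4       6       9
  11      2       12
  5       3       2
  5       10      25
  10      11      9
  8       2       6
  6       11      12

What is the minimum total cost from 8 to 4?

56

Running Dijkstra from 8:
8: 0
2: 6  (via 8)
7: 8  (via 2)
9: 20  (via 7)
10: 20  (via 7)
6: 28  (via 2)
11: 29  (via 10)
5: 33  (via 6)
1: 34  (via 10)
3: 35  (via 5)
4: 56  (via 3)
Shortest route: 8 → 2 → 6 → 5 → 3 → 4 = 56.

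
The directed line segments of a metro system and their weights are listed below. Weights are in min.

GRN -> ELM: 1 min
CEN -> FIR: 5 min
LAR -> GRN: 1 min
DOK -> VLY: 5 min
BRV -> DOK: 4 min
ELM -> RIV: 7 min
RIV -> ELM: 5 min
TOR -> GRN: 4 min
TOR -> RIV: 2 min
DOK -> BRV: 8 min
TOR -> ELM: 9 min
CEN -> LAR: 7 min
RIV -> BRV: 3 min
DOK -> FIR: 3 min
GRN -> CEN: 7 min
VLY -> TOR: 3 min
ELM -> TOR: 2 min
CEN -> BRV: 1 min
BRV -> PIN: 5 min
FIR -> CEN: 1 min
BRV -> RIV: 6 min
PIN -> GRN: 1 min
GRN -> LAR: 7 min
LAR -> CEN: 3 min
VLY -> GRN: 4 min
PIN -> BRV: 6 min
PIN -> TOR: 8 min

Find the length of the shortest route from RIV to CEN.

11 min

Shortest distances from RIV:
RIV: 0
BRV: 3  (via RIV)
ELM: 5  (via RIV)
DOK: 7  (via BRV)
TOR: 7  (via ELM)
PIN: 8  (via BRV)
GRN: 9  (via PIN)
FIR: 10  (via DOK)
CEN: 11  (via FIR)
Shortest route: RIV → BRV → DOK → FIR → CEN = 11 min.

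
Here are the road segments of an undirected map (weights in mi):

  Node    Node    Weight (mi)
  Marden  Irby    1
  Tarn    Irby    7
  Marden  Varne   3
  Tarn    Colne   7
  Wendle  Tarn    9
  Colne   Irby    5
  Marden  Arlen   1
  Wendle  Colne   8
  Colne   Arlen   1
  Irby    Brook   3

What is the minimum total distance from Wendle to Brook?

Running Dijkstra from Wendle:
Wendle: 0
Colne: 8  (via Wendle)
Tarn: 9  (via Wendle)
Arlen: 9  (via Colne)
Marden: 10  (via Arlen)
Irby: 11  (via Marden)
Varne: 13  (via Marden)
Brook: 14  (via Irby)
Shortest route: Wendle–Colne–Arlen–Marden–Irby–Brook = 14 mi.

14 mi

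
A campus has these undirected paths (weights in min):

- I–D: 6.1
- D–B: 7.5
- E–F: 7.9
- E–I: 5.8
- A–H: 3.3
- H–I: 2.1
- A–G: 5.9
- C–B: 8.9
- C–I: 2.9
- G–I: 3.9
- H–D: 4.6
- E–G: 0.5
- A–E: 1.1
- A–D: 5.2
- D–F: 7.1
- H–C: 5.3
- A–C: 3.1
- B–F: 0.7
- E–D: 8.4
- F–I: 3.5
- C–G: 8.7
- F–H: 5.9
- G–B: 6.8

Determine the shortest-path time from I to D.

Running Dijkstra from I:
I: 0
H: 2.1  (via I)
C: 2.9  (via I)
F: 3.5  (via I)
G: 3.9  (via I)
B: 4.2  (via F)
E: 4.4  (via G)
A: 5.4  (via H)
D: 6.1  (via I)
Shortest route: I → D = 6.1 min.

6.1 min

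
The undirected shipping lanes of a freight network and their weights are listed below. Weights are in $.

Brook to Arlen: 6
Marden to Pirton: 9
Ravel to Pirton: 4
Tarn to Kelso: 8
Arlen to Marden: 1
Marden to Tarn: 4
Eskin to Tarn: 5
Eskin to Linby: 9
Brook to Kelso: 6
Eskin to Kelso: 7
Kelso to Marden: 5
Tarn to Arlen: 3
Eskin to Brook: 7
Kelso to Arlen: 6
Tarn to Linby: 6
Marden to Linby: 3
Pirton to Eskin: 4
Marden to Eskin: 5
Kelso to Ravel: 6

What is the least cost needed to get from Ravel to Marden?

$11

Enumerating some paths:
Ravel → Pirton → Eskin → Marden: 4+4+5 = 13
Ravel → Pirton → Marden: 4+9 = 13
Ravel → Kelso → Marden: 6+5 = 11
The minimum is $11 via Ravel → Kelso → Marden.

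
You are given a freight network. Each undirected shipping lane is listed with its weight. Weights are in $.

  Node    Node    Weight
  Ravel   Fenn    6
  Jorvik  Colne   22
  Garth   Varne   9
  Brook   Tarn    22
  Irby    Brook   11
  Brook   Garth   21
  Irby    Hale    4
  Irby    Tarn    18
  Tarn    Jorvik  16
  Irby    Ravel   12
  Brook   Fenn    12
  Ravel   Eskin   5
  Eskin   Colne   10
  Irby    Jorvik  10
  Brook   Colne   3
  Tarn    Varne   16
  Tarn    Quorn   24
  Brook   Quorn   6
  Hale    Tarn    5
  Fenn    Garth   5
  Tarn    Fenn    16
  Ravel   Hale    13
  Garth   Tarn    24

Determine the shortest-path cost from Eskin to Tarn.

$23

Settle nodes by increasing distance from Eskin:
Eskin: 0
Ravel: 5  (via Eskin)
Colne: 10  (via Eskin)
Fenn: 11  (via Ravel)
Brook: 13  (via Colne)
Garth: 16  (via Fenn)
Irby: 17  (via Ravel)
Hale: 18  (via Ravel)
Quorn: 19  (via Brook)
Tarn: 23  (via Hale)
Shortest route: Eskin → Ravel → Hale → Tarn = $23.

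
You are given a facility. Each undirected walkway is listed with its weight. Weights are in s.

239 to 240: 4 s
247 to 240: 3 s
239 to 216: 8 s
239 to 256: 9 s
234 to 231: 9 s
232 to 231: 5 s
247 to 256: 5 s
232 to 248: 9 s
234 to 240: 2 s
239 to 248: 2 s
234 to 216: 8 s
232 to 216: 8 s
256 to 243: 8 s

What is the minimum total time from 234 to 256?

Settle nodes by increasing distance from 234:
234: 0
240: 2  (via 234)
247: 5  (via 240)
239: 6  (via 240)
216: 8  (via 234)
248: 8  (via 239)
231: 9  (via 234)
256: 10  (via 247)
Shortest route: 234 → 240 → 247 → 256 = 10 s.

10 s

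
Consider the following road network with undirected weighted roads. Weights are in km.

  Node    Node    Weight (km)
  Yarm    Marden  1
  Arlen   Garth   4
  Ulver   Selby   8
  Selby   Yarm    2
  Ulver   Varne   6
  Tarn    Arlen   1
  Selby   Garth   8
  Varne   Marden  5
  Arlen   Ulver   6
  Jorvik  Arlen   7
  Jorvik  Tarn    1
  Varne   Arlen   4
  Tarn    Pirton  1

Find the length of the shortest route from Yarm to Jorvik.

Settle nodes by increasing distance from Yarm:
Yarm: 0
Marden: 1  (via Yarm)
Selby: 2  (via Yarm)
Varne: 6  (via Marden)
Garth: 10  (via Selby)
Arlen: 10  (via Varne)
Ulver: 10  (via Selby)
Tarn: 11  (via Arlen)
Jorvik: 12  (via Tarn)
Shortest route: Yarm → Marden → Varne → Arlen → Tarn → Jorvik = 12 km.

12 km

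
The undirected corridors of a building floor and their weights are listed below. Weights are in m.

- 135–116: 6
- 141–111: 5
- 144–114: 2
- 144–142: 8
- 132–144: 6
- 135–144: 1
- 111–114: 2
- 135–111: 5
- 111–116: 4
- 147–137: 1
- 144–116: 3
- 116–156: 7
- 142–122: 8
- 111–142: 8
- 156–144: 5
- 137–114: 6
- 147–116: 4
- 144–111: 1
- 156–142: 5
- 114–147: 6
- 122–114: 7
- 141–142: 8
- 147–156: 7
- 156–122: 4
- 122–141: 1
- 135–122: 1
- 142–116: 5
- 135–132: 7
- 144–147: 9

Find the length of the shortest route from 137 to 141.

Settle nodes by increasing distance from 137:
137: 0
147: 1  (via 137)
116: 5  (via 147)
114: 6  (via 137)
156: 8  (via 147)
111: 8  (via 114)
144: 8  (via 116)
135: 9  (via 144)
142: 10  (via 116)
122: 10  (via 135)
141: 11  (via 122)
Shortest route: 137 → 147 → 116 → 144 → 135 → 122 → 141 = 11 m.

11 m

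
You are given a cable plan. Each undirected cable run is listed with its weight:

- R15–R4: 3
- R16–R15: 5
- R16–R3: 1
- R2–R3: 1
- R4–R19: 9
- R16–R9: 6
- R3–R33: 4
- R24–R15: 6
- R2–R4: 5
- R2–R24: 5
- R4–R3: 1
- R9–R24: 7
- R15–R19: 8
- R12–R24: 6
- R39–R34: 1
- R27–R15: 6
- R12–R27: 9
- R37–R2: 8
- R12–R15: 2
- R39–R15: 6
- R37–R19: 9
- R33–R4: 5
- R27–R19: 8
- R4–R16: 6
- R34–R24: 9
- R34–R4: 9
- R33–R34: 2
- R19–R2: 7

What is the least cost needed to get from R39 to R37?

Candidate routes:
R39–R34–R33–R4–R3–R2–R37: 1+2+5+1+1+8 = 18
R39–R15–R4–R3–R2–R37: 6+3+1+1+8 = 19
R39–R34–R33–R3–R2–R37: 1+2+4+1+8 = 16
The minimum is 16 via R39–R34–R33–R3–R2–R37.

16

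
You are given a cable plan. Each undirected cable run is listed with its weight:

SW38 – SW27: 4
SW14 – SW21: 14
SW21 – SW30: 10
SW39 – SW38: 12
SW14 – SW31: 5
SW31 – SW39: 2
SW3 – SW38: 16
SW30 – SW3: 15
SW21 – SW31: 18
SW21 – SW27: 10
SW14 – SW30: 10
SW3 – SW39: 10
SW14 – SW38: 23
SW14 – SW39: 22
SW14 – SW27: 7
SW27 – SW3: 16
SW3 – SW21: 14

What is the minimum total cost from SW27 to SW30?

17

Running Dijkstra from SW27:
SW27: 0
SW38: 4  (via SW27)
SW14: 7  (via SW27)
SW21: 10  (via SW27)
SW31: 12  (via SW14)
SW39: 14  (via SW31)
SW3: 16  (via SW27)
SW30: 17  (via SW14)
Shortest route: SW27–SW14–SW30 = 17.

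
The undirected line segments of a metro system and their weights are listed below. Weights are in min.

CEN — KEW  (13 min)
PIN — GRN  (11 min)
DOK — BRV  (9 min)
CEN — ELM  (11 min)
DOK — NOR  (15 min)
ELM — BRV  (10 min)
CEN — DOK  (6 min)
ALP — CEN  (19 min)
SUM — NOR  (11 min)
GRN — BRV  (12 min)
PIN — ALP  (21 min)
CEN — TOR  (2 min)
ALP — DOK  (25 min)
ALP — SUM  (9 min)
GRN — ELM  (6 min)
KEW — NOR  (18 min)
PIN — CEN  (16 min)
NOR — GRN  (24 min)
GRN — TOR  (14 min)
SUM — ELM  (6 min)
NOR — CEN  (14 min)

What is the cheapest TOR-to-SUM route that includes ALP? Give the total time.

30 min

Shortest TOR→ALP: TOR–CEN–ALP = 21
Best ALP to SUM: ALP–SUM costing 9
Total via ALP: 21 + 9 = 30 min.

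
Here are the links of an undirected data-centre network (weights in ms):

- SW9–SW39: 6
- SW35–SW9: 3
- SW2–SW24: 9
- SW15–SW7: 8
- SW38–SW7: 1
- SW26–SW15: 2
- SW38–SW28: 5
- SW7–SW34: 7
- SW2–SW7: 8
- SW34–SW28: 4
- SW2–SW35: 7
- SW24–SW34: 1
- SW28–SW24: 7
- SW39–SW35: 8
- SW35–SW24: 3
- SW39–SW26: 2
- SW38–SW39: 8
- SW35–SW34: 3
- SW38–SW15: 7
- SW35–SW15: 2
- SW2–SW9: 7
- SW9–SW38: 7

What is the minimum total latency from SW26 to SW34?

7 ms

Compare a few routes:
SW26 → SW15 → SW35 → SW34: 2+2+3 = 7
SW26 → SW15 → SW35 → SW24 → SW34: 2+2+3+1 = 8
Cheapest is SW26 → SW15 → SW35 → SW34 at 7 ms.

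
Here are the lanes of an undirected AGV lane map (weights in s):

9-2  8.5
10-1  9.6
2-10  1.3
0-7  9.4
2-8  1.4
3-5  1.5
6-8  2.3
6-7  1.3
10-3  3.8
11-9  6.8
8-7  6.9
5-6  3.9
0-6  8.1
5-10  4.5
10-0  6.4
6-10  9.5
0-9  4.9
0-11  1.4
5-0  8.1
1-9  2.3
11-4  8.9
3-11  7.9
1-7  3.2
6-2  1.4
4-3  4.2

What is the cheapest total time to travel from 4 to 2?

Compare a few routes:
4–3–10–2: 4.2+3.8+1.3 = 9.3
4–3–5–6–2: 4.2+1.5+3.9+1.4 = 11
Cheapest is 4–3–10–2 at 9.3 s.

9.3 s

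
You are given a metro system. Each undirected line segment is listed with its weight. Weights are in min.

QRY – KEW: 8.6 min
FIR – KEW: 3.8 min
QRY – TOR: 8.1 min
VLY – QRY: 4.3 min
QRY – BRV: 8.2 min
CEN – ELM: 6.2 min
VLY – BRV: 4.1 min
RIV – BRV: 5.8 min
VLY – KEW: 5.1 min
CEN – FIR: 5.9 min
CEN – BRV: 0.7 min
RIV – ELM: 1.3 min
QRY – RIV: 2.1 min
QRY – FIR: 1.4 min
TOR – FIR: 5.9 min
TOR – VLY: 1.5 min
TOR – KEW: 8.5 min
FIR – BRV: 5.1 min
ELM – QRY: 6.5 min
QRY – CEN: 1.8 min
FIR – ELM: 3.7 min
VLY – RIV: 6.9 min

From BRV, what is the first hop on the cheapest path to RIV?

Enumerating some paths:
BRV - CEN - QRY - RIV: 0.7+1.8+2.1 = 4.6
BRV - RIV: 5.8 = 5.8
Cheapest is BRV - CEN - QRY - RIV at 4.6 min.
So from BRV the first move is to CEN.

CEN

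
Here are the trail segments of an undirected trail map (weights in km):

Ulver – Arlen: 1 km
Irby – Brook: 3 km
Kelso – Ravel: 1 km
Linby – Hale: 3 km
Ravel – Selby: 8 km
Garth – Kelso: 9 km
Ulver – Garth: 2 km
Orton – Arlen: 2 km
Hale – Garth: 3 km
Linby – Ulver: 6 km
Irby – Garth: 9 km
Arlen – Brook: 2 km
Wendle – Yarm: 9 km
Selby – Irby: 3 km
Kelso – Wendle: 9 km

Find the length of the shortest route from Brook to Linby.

9 km

Settle nodes by increasing distance from Brook:
Brook: 0
Arlen: 2  (via Brook)
Irby: 3  (via Brook)
Ulver: 3  (via Arlen)
Orton: 4  (via Arlen)
Garth: 5  (via Ulver)
Selby: 6  (via Irby)
Hale: 8  (via Garth)
Linby: 9  (via Ulver)
Shortest route: Brook–Arlen–Ulver–Linby = 9 km.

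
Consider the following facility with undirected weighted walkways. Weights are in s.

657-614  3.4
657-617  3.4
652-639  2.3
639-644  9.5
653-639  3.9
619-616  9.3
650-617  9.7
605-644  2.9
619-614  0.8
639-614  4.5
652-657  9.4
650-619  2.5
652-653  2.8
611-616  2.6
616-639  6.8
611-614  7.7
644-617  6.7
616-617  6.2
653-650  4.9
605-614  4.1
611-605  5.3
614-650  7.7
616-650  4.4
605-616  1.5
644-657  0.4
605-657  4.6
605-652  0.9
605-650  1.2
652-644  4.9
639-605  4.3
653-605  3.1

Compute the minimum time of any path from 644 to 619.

4.6 s

Settle nodes by increasing distance from 644:
644: 0
657: 0.4  (via 644)
605: 2.9  (via 644)
614: 3.8  (via 657)
617: 3.8  (via 657)
652: 3.8  (via 605)
650: 4.1  (via 605)
616: 4.4  (via 605)
619: 4.6  (via 614)
Shortest route: 644 → 657 → 614 → 619 = 4.6 s.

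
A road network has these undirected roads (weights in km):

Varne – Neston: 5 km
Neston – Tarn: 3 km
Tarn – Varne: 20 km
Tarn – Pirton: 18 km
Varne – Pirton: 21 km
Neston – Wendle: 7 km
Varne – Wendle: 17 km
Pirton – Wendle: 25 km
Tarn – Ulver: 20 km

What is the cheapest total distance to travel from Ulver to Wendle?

Compare a few routes:
Ulver–Tarn–Neston–Varne–Wendle: 20+3+5+17 = 45
Ulver–Tarn–Neston–Wendle: 20+3+7 = 30
The minimum is 30 km via Ulver–Tarn–Neston–Wendle.

30 km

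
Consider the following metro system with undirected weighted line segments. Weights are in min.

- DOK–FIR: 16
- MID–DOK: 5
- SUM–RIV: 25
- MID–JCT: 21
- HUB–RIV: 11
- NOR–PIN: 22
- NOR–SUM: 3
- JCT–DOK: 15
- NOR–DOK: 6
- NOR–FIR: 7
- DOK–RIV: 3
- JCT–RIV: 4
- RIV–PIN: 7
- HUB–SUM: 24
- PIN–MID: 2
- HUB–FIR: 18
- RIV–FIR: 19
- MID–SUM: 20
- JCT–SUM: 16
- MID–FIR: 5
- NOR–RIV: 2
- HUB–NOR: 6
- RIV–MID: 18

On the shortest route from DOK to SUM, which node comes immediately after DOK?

Candidate routes:
DOK - NOR - SUM: 6+3 = 9
DOK - MID - PIN - RIV - NOR - SUM: 5+2+7+2+3 = 19
DOK - RIV - NOR - SUM: 3+2+3 = 8
The minimum is 8 min via DOK - RIV - NOR - SUM.
So from DOK the first move is to RIV.

RIV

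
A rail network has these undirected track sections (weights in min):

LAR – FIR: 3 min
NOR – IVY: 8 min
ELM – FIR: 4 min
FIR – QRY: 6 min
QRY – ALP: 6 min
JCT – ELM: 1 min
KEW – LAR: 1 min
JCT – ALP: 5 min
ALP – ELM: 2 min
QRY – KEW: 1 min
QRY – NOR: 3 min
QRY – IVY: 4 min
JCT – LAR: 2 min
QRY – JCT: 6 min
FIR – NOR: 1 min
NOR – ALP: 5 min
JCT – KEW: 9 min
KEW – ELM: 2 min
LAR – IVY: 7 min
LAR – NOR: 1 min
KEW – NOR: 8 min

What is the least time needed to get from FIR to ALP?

Enumerating some paths:
FIR–NOR–LAR–JCT–ELM–ALP: 1+1+2+1+2 = 7
FIR–NOR–ALP: 1+5 = 6
Cheapest is FIR–NOR–ALP at 6 min.

6 min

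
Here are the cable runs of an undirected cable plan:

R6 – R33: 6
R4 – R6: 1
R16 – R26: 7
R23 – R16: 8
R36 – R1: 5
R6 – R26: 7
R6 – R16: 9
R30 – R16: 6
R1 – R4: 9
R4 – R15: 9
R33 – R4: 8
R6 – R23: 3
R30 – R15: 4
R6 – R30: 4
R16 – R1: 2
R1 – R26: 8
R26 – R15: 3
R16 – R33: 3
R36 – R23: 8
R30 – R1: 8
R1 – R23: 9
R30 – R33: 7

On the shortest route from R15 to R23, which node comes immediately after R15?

R30

Enumerating some paths:
R15 → R26 → R6 → R23: 3+7+3 = 13
R15 → R30 → R6 → R23: 4+4+3 = 11
R15 → R4 → R6 → R23: 9+1+3 = 13
R15 → R26 → R16 → R23: 3+7+8 = 18
The minimum is 11 via R15 → R30 → R6 → R23.
So from R15 the first move is to R30.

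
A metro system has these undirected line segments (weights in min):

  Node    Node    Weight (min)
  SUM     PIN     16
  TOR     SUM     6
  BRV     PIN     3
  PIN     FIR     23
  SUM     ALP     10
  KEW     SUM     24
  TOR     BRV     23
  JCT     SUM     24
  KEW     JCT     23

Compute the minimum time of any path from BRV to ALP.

Compare a few routes:
BRV → PIN → SUM → ALP: 3+16+10 = 29
BRV → TOR → SUM → ALP: 23+6+10 = 39
Cheapest is BRV → PIN → SUM → ALP at 29 min.

29 min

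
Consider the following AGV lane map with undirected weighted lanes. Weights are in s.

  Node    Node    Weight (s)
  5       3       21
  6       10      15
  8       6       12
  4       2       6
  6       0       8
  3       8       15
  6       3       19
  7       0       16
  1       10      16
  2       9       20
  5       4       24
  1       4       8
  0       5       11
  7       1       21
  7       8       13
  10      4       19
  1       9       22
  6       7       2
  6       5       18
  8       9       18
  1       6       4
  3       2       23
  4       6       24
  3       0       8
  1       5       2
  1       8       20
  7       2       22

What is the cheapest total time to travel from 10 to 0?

Shortest distances from 10:
10: 0
6: 15  (via 10)
1: 16  (via 10)
7: 17  (via 6)
5: 18  (via 1)
4: 19  (via 10)
0: 23  (via 6)
Shortest route: 10 → 6 → 0 = 23 s.

23 s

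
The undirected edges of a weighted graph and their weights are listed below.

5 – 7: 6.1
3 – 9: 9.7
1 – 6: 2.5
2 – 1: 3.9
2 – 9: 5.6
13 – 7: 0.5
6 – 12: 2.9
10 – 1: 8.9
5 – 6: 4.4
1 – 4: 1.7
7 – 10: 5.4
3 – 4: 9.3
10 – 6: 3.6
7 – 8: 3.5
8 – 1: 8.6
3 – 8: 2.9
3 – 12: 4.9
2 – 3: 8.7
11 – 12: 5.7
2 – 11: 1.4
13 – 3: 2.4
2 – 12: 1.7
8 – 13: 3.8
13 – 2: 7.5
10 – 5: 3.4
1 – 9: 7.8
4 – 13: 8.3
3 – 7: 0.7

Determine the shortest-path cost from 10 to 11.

Running Dijkstra from 10:
10: 0
5: 3.4  (via 10)
6: 3.6  (via 10)
7: 5.4  (via 10)
13: 5.9  (via 7)
1: 6.1  (via 6)
3: 6.1  (via 7)
12: 6.5  (via 6)
4: 7.8  (via 1)
2: 8.2  (via 12)
8: 8.9  (via 7)
11: 9.6  (via 2)
Shortest route: 10–6–12–2–11 = 9.6.

9.6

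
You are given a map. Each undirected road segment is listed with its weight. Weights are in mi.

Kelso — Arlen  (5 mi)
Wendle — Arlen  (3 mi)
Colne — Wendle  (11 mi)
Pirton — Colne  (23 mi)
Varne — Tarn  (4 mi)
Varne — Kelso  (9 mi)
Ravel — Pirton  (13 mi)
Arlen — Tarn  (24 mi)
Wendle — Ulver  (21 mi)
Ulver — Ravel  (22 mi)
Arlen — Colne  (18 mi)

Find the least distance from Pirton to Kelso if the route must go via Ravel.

Best Pirton to Ravel: Pirton → Ravel costing 13
Best Ravel to Kelso: Ravel → Ulver → Wendle → Arlen → Kelso costing 51
Total via Ravel: 13 + 51 = 64 mi.

64 mi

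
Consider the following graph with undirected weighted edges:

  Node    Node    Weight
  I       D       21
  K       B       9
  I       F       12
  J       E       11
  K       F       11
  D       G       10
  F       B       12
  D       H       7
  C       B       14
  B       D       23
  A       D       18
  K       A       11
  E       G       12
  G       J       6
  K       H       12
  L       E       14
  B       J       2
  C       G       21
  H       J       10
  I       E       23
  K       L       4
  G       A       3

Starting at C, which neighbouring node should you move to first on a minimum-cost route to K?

Candidate routes:
C–B–K: 14+9 = 23
C–G–A–K: 21+3+11 = 35
C–B–J–G–A–K: 14+2+6+3+11 = 36
The minimum is 23 via C–B–K.
So from C the first move is to B.

B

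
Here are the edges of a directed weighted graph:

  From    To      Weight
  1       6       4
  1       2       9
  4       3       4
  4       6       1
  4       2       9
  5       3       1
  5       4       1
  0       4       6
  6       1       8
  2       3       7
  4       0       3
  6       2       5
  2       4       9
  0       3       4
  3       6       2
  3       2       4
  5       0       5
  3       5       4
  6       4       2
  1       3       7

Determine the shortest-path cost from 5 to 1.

10

Candidate routes:
5–4–6–1: 1+1+8 = 10
5–3–6–1: 1+2+8 = 11
5–4–0–3–6–1: 1+3+4+2+8 = 18
5–4–3–6–1: 1+4+2+8 = 15
Cheapest is 5–4–6–1 at 10.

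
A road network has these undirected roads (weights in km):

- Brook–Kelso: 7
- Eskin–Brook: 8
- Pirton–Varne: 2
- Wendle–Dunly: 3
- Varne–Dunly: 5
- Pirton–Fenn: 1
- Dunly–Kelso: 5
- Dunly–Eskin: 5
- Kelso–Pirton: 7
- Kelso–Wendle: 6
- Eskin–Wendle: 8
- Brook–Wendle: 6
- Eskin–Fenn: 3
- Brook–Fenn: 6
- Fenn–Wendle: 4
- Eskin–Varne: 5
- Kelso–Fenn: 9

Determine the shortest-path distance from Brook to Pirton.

Running Dijkstra from Brook:
Brook: 0
Fenn: 6  (via Brook)
Wendle: 6  (via Brook)
Pirton: 7  (via Fenn)
Shortest route: Brook–Fenn–Pirton = 7 km.

7 km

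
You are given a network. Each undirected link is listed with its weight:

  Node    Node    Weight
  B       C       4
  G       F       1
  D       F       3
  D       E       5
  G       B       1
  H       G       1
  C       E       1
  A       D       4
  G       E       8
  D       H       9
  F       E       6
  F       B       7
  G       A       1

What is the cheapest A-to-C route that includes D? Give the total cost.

10

Shortest A→D: A → D = 4
Shortest D→C: D → E → C = 6
Total via D: 4 + 6 = 10.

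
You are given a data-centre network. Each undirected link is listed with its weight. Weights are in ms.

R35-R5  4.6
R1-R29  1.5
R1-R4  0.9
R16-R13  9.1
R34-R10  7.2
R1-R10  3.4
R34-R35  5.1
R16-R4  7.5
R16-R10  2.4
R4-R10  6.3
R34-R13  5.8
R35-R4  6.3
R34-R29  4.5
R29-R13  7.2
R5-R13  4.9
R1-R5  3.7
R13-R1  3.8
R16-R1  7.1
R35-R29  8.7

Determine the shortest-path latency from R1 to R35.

Candidate routes:
R1 - R4 - R35: 0.9+6.3 = 7.2
R1 - R5 - R35: 3.7+4.6 = 8.3
Cheapest is R1 - R4 - R35 at 7.2 ms.

7.2 ms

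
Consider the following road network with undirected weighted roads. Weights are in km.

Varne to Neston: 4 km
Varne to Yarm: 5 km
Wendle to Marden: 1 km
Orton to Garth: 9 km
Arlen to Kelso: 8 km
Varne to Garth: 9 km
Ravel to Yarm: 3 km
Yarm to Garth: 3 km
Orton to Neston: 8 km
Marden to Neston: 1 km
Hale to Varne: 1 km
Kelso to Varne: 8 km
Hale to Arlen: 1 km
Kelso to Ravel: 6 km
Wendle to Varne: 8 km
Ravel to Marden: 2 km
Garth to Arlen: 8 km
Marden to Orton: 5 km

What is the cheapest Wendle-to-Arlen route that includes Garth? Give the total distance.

17 km

Shortest Wendle→Garth: Wendle → Marden → Ravel → Yarm → Garth = 9
Best Garth to Arlen: Garth → Arlen costing 8
Total via Garth: 9 + 8 = 17 km.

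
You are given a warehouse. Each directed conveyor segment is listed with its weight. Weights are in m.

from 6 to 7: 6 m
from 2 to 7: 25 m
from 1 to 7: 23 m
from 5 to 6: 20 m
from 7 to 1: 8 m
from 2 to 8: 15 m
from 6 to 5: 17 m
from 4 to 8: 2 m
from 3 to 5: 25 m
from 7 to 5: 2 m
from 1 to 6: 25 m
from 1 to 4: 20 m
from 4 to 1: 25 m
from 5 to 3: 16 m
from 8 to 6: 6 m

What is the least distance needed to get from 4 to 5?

Running Dijkstra from 4:
4: 0
8: 2  (via 4)
6: 8  (via 8)
7: 14  (via 6)
5: 16  (via 7)
Shortest route: 4–8–6–7–5 = 16 m.

16 m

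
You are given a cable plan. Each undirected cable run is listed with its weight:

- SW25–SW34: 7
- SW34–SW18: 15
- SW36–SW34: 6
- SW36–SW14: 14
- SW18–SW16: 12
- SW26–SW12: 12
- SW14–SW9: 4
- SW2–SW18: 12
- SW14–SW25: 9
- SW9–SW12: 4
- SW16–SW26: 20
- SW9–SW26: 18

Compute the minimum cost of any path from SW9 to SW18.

Enumerating some paths:
SW9–SW12–SW26–SW16–SW18: 4+12+20+12 = 48
SW9–SW14–SW25–SW34–SW18: 4+9+7+15 = 35
SW9–SW26–SW16–SW18: 18+20+12 = 50
SW9–SW14–SW36–SW34–SW18: 4+14+6+15 = 39
Cheapest is SW9–SW14–SW25–SW34–SW18 at 35.

35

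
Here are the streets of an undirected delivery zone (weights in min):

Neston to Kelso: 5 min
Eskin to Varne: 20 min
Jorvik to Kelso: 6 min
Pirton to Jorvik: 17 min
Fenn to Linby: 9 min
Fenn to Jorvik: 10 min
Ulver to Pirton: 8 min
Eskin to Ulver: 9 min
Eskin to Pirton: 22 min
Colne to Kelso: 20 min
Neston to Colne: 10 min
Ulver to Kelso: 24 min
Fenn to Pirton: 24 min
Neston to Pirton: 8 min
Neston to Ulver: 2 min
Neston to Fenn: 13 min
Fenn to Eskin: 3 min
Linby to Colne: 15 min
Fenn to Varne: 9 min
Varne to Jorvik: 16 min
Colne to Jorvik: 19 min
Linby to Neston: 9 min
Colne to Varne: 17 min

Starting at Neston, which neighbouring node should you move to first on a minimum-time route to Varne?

Fenn

Candidate routes:
Neston → Ulver → Eskin → Fenn → Varne: 2+9+3+9 = 23
Neston → Fenn → Varne: 13+9 = 22
Cheapest is Neston → Fenn → Varne at 22 min.
So from Neston the first move is to Fenn.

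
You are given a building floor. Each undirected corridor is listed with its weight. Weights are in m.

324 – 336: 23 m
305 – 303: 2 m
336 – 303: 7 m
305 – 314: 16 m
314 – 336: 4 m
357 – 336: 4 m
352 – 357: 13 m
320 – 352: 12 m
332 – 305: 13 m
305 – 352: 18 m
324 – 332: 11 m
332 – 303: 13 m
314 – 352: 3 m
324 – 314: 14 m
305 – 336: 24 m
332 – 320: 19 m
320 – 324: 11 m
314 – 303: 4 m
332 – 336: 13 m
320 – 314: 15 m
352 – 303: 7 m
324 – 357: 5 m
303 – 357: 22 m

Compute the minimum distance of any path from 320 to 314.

Running Dijkstra from 320:
320: 0
324: 11  (via 320)
352: 12  (via 320)
314: 15  (via 320)
Shortest route: 320–314 = 15 m.

15 m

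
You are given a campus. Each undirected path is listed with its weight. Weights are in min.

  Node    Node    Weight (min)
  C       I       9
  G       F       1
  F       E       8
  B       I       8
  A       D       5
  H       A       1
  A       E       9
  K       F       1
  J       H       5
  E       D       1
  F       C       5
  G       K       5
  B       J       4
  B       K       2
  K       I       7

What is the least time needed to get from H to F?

Candidate routes:
H - A - D - E - F: 1+5+1+8 = 15
H - J - B - K - F: 5+4+2+1 = 12
Cheapest is H - J - B - K - F at 12 min.

12 min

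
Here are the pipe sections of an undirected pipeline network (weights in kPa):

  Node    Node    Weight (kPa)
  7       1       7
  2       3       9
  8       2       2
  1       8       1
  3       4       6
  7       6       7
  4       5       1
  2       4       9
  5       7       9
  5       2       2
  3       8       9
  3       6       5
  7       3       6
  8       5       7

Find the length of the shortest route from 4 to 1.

6 kPa

Running Dijkstra from 4:
4: 0
5: 1  (via 4)
2: 3  (via 5)
8: 5  (via 2)
1: 6  (via 8)
Shortest route: 4 → 5 → 2 → 8 → 1 = 6 kPa.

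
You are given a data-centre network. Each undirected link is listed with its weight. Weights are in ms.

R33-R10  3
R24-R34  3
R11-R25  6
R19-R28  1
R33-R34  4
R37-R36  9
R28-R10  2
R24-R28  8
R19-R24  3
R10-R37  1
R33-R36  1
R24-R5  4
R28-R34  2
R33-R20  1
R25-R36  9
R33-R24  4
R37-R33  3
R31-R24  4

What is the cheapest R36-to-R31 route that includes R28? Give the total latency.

14 ms

Shortest R36→R28: R36–R33–R10–R28 = 6
Best R28 to R31: R28–R19–R24–R31 costing 8
Total via R28: 6 + 8 = 14 ms.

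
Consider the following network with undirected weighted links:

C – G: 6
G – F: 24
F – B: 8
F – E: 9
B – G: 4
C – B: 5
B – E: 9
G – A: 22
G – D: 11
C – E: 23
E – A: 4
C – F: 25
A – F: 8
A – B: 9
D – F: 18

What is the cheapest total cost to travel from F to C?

Running Dijkstra from F:
F: 0
A: 8  (via F)
B: 8  (via F)
E: 9  (via F)
G: 12  (via B)
C: 13  (via B)
Shortest route: F → B → C = 13.

13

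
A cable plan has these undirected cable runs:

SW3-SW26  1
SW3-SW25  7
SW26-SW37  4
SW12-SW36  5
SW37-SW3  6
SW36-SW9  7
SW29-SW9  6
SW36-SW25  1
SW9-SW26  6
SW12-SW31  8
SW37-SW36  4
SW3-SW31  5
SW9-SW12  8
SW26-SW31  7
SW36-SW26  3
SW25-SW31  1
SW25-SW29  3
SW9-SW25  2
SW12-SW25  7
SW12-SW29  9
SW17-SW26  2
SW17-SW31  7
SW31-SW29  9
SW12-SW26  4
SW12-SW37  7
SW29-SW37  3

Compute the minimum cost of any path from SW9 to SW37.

7

Shortest distances from SW9:
SW9: 0
SW25: 2  (via SW9)
SW31: 3  (via SW25)
SW36: 3  (via SW25)
SW29: 5  (via SW25)
SW26: 6  (via SW9)
SW3: 7  (via SW26)
SW37: 7  (via SW36)
Shortest route: SW9–SW25–SW36–SW37 = 7.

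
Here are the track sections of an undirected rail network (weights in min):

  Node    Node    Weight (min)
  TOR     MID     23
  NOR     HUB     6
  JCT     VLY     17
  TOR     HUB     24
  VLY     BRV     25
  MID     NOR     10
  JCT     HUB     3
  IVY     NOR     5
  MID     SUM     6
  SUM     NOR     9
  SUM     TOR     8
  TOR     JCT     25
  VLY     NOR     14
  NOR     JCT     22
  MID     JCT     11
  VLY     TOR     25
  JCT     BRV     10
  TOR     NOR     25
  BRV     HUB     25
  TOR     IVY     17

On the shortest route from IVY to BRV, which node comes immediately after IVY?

NOR

Candidate routes:
IVY–NOR–HUB–BRV: 5+6+25 = 36
IVY–NOR–HUB–JCT–BRV: 5+6+3+10 = 24
Cheapest is IVY–NOR–HUB–JCT–BRV at 24 min.
So from IVY the first move is to NOR.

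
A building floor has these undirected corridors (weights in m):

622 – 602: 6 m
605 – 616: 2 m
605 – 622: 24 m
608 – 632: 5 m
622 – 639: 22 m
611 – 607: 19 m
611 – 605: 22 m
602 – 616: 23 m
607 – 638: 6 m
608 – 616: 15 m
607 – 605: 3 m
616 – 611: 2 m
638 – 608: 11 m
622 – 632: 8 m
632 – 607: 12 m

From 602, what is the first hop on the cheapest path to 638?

622

Enumerating some paths:
602–622–632–607–638: 6+8+12+6 = 32
602–622–632–608–638: 6+8+5+11 = 30
The minimum is 30 m via 602–622–632–608–638.
So from 602 the first move is to 622.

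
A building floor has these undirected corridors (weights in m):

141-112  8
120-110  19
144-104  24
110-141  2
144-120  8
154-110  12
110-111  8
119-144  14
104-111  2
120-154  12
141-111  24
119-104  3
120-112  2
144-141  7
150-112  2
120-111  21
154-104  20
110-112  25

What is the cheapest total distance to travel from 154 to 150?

16 m

Running Dijkstra from 154:
154: 0
120: 12  (via 154)
110: 12  (via 154)
141: 14  (via 110)
112: 14  (via 120)
150: 16  (via 112)
Shortest route: 154–120–112–150 = 16 m.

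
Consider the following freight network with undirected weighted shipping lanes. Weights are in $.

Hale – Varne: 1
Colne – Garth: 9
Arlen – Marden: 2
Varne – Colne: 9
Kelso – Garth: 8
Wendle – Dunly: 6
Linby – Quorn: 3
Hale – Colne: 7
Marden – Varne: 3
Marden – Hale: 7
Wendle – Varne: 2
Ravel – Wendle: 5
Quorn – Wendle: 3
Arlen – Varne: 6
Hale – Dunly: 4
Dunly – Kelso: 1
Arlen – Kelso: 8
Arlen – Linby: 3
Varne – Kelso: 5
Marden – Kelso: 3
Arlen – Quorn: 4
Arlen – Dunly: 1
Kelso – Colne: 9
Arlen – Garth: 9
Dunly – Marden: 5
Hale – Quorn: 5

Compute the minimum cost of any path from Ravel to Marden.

Candidate routes:
Ravel - Wendle - Varne - Marden: 5+2+3 = 10
Ravel - Wendle - Dunly - Arlen - Marden: 5+6+1+2 = 14
Ravel - Wendle - Quorn - Arlen - Marden: 5+3+4+2 = 14
Cheapest is Ravel - Wendle - Varne - Marden at $10.

$10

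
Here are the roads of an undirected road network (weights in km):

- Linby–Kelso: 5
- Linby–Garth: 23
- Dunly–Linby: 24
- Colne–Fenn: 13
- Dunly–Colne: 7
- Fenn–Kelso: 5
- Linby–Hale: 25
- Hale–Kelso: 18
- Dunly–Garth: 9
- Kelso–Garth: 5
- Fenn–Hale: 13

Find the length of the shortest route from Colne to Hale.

26 km

Candidate routes:
Colne - Fenn - Hale: 13+13 = 26
Colne - Fenn - Kelso - Hale: 13+5+18 = 36
Colne - Dunly - Garth - Kelso - Fenn - Hale: 7+9+5+5+13 = 39
Cheapest is Colne - Fenn - Hale at 26 km.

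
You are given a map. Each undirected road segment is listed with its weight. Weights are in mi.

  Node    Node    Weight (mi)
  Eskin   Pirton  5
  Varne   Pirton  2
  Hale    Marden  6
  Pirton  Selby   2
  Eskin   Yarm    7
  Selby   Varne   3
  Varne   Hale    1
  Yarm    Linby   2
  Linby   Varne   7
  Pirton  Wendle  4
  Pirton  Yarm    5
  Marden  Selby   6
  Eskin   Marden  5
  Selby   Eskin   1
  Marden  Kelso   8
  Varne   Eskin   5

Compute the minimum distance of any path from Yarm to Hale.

Running Dijkstra from Yarm:
Yarm: 0
Linby: 2  (via Yarm)
Pirton: 5  (via Yarm)
Varne: 7  (via Pirton)
Eskin: 7  (via Yarm)
Selby: 7  (via Pirton)
Hale: 8  (via Varne)
Shortest route: Yarm–Pirton–Varne–Hale = 8 mi.

8 mi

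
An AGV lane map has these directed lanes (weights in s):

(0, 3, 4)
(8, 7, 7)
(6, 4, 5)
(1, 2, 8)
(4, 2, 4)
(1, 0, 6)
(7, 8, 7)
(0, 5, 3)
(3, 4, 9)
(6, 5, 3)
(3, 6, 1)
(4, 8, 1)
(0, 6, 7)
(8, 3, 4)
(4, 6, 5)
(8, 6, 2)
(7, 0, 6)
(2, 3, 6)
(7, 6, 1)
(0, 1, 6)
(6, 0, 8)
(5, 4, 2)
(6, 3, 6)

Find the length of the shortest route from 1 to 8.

12 s

Candidate routes:
1 - 0 - 3 - 6 - 4 - 8: 6+4+1+5+1 = 17
1 - 0 - 5 - 4 - 8: 6+3+2+1 = 12
1 - 0 - 3 - 6 - 5 - 4 - 8: 6+4+1+3+2+1 = 17
The minimum is 12 s via 1 - 0 - 5 - 4 - 8.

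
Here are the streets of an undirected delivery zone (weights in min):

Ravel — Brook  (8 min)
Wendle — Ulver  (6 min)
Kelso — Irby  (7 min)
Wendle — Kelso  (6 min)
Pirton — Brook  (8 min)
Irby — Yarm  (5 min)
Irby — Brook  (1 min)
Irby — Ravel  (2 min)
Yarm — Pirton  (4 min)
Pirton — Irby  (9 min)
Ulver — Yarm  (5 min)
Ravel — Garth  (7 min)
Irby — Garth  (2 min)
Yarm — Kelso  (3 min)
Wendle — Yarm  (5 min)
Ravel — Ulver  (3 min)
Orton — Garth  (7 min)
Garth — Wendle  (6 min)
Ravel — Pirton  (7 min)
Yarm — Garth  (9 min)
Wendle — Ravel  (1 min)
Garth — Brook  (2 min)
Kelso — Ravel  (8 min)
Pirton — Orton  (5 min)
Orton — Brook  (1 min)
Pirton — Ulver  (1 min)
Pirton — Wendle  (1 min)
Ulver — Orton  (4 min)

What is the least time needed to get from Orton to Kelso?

9 min

Candidate routes:
Orton → Brook → Irby → Ravel → Wendle → Kelso: 1+1+2+1+6 = 11
Orton → Brook → Irby → Kelso: 1+1+7 = 9
Orton → Brook → Irby → Yarm → Kelso: 1+1+5+3 = 10
The minimum is 9 min via Orton → Brook → Irby → Kelso.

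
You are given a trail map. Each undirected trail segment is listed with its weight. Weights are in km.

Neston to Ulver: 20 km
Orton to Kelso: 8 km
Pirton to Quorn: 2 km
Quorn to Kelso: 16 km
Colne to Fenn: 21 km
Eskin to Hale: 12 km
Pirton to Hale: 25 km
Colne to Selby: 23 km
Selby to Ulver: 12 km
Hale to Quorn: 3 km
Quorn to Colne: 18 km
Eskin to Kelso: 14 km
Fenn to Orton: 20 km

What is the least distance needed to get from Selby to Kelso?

Candidate routes:
Selby → Colne → Quorn → Hale → Eskin → Kelso: 23+18+3+12+14 = 70
Selby → Colne → Quorn → Pirton → Hale → Eskin → Kelso: 23+18+2+25+12+14 = 94
Selby → Colne → Quorn → Kelso: 23+18+16 = 57
Selby → Colne → Fenn → Orton → Kelso: 23+21+20+8 = 72
Cheapest is Selby → Colne → Quorn → Kelso at 57 km.

57 km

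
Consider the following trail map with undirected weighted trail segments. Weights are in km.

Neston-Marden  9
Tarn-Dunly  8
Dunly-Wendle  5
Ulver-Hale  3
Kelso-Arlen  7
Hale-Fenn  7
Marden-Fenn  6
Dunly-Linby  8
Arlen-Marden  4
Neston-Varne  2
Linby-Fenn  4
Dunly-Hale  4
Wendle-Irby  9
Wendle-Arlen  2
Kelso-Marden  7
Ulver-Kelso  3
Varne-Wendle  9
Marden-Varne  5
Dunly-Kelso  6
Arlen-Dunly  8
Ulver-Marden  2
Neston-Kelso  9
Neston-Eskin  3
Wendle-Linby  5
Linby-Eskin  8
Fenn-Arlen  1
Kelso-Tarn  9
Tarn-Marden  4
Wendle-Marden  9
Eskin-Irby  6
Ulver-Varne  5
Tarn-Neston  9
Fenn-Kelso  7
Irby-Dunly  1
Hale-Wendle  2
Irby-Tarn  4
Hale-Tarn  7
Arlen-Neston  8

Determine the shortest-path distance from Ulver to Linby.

10 km

Compare a few routes:
Ulver - Hale - Wendle - Arlen - Fenn - Linby: 3+2+2+1+4 = 12
Ulver - Hale - Wendle - Linby: 3+2+5 = 10
Ulver - Marden - Arlen - Fenn - Linby: 2+4+1+4 = 11
Cheapest is Ulver - Hale - Wendle - Linby at 10 km.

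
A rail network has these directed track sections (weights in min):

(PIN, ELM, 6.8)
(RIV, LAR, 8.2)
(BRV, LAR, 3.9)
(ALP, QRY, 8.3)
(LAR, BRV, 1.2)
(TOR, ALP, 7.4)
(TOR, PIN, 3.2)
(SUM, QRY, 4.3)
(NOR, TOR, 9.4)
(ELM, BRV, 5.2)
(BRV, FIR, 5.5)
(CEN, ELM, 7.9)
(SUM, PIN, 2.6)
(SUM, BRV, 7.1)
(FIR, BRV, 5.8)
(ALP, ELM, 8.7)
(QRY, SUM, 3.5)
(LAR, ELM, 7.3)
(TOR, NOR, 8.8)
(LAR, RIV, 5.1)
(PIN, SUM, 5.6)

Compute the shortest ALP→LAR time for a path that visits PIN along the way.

Best ALP to PIN: ALP–QRY–SUM–PIN costing 14.4
Best PIN to LAR: PIN–ELM–BRV–LAR costing 15.9
Total via PIN: 14.4 + 15.9 = 30.3 min.

30.3 min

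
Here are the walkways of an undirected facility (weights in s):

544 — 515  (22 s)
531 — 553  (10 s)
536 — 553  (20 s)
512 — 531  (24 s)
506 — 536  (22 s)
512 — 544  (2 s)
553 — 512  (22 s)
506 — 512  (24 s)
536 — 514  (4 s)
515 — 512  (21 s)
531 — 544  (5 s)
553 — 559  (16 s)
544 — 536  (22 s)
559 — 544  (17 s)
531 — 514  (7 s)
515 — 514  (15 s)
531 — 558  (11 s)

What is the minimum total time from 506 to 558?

Running Dijkstra from 506:
506: 0
536: 22  (via 506)
512: 24  (via 506)
544: 26  (via 512)
514: 26  (via 536)
531: 31  (via 544)
553: 41  (via 531)
515: 41  (via 514)
558: 42  (via 531)
Shortest route: 506 → 512 → 544 → 531 → 558 = 42 s.

42 s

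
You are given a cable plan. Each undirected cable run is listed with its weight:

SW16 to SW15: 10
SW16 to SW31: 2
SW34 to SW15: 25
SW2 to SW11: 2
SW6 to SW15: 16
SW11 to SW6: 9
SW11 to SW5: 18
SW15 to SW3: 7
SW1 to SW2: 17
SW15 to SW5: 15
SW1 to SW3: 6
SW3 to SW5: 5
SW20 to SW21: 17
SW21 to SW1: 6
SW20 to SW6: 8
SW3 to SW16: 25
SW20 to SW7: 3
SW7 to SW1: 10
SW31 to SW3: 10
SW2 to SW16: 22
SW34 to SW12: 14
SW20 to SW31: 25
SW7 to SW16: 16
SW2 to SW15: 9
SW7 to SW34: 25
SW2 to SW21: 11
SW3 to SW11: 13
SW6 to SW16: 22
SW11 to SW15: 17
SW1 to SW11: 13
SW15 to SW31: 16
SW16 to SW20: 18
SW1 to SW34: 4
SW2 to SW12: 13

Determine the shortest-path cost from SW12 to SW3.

24

Settle nodes by increasing distance from SW12:
SW12: 0
SW2: 13  (via SW12)
SW34: 14  (via SW12)
SW11: 15  (via SW2)
SW1: 18  (via SW34)
SW15: 22  (via SW2)
SW21: 24  (via SW2)
SW6: 24  (via SW11)
SW3: 24  (via SW1)
Shortest route: SW12–SW34–SW1–SW3 = 24.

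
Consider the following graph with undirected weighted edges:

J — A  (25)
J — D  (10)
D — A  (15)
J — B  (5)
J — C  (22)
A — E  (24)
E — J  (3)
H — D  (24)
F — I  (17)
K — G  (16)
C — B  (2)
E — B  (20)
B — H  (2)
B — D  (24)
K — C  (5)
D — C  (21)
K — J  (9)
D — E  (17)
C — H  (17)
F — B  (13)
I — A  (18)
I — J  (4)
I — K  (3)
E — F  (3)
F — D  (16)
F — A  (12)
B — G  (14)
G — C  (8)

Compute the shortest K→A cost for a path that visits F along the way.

Best K to F: K → I → J → E → F costing 13
Best F to A: F → A costing 12
Total via F: 13 + 12 = 25.

25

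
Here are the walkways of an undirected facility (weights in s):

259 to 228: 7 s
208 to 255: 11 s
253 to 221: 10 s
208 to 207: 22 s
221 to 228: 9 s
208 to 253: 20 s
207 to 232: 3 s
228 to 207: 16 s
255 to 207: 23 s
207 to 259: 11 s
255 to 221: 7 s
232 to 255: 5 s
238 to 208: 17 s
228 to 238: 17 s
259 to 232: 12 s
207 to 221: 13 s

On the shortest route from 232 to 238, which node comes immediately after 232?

255

Enumerating some paths:
232 → 207 → 228 → 238: 3+16+17 = 36
232 → 255 → 208 → 238: 5+11+17 = 33
232 → 259 → 228 → 238: 12+7+17 = 36
232 → 255 → 221 → 228 → 238: 5+7+9+17 = 38
The minimum is 33 s via 232 → 255 → 208 → 238.
So from 232 the first move is to 255.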